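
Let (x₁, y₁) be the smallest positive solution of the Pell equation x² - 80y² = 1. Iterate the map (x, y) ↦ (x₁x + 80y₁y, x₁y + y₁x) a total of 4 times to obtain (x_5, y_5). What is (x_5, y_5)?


Step 1: Find the fundamental solution (x₁, y₁) of x² - 80y² = 1.
  Expand √80 as a continued fraction. a₀ = ⌊√80⌋ = 8; iterate m_{k+1} = d_k·a_k − m_k, d_{k+1} = (80 − m_{k+1}²)/d_k, a_{k+1} = ⌊(a₀ + m_{k+1})/d_{k+1}⌋ (starting m₀ = 0, d₀ = 1), with convergents p_k = a_k·p_{k-1} + p_{k-2}, q_k = a_k·q_{k-1} + q_{k-2} (p₋₁ = 1, q₋₁ = 0):
  k = 0: a₀ = 8; p₀/q₀ = 8/1; p₀² − 80·q₀² = 64 − 80 = -16.
  k = 1: m = 8, d = 16, a = ⌊(8 + 8)/16⌋ = 1; p/q = (1·8 + 1)/(1·1 + 0) = 9/1; p² − 80·q² = 81 − 80 = 1.
  The first convergent with p² − 80·q² = 1 gives the fundamental solution (x₁, y₁) = (9, 1).
Step 2: Apply the recurrence (x_{n+1}, y_{n+1}) = (x₁x_n + 80y₁y_n, x₁y_n + y₁x_n) repeatedly.
  From (x_1, y_1) = (9, 1): x_2 = 9·9 + 80·1·1 = 161; y_2 = 9·1 + 1·9 = 18.
  From (x_2, y_2) = (161, 18): x_3 = 9·161 + 80·1·18 = 2889; y_3 = 9·18 + 1·161 = 323.
  From (x_3, y_3) = (2889, 323): x_4 = 9·2889 + 80·1·323 = 51841; y_4 = 9·323 + 1·2889 = 5796.
  From (x_4, y_4) = (51841, 5796): x_5 = 9·51841 + 80·1·5796 = 930249; y_5 = 9·5796 + 1·51841 = 104005.
Step 3: Verify x_5² - 80·y_5² = 865363202001 - 865363202000 = 1 (should be 1). ✓

(x_1, y_1) = (9, 1); (x_5, y_5) = (930249, 104005).


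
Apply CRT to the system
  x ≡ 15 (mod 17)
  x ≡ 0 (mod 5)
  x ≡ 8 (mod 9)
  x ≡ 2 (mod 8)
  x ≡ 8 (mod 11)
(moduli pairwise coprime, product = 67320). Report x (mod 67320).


Product of moduli M = 17 · 5 · 9 · 8 · 11 = 67320.
Merge one congruence at a time:
  Start: x ≡ 15 (mod 17).
  Combine with x ≡ 0 (mod 5); new modulus lcm = 85.
    Write x = 15 + 17·t and substitute into x ≡ 0 (mod 5): 17·t ≡ 0 − 15 = -15 (mod 5).
    Reduce coefficients mod 5: 2·t ≡ 0 (mod 5).
    The inverse of 2 mod 5 is 3 (since 2·3 = 6 = 1·5 + 1), so t ≡ 3·0 = 0 ≡ 0 (mod 5).
    Then x = 15 + 17·0 = 15, valid modulo lcm(17, 5) = 85: x ≡ 15 (mod 85).
  Combine with x ≡ 8 (mod 9); new modulus lcm = 765.
    Write x = 15 + 85·t and substitute into x ≡ 8 (mod 9): 85·t ≡ 8 − 15 = -7 (mod 9).
    Reduce coefficients mod 9: 4·t ≡ 2 (mod 9).
    The inverse of 4 mod 9 is 7 (since 4·7 = 28 = 3·9 + 1), so t ≡ 7·2 = 14 ≡ 5 (mod 9).
    Then x = 15 + 85·5 = 440, valid modulo lcm(85, 9) = 765: x ≡ 440 (mod 765).
  Combine with x ≡ 2 (mod 8); new modulus lcm = 6120.
    Write x = 440 + 765·t and substitute into x ≡ 2 (mod 8): 765·t ≡ 2 − 440 = -438 (mod 8).
    Reduce coefficients mod 8: 5·t ≡ 2 (mod 8).
    The inverse of 5 mod 8 is 5 (since 5·5 = 25 = 3·8 + 1), so t ≡ 5·2 = 10 ≡ 2 (mod 8).
    Then x = 440 + 765·2 = 1970, valid modulo lcm(765, 8) = 6120: x ≡ 1970 (mod 6120).
  Combine with x ≡ 8 (mod 11); new modulus lcm = 67320.
    Write x = 1970 + 6120·t and substitute into x ≡ 8 (mod 11): 6120·t ≡ 8 − 1970 = -1962 (mod 11).
    Reduce coefficients mod 11: 4·t ≡ 7 (mod 11).
    The inverse of 4 mod 11 is 3 (since 4·3 = 12 = 1·11 + 1), so t ≡ 3·7 = 21 ≡ 10 (mod 11).
    Then x = 1970 + 6120·10 = 63170, valid modulo lcm(6120, 11) = 67320: x ≡ 63170 (mod 67320).
Verify against each original: 63170 mod 17 = 15, 63170 mod 5 = 0, 63170 mod 9 = 8, 63170 mod 8 = 2, 63170 mod 11 = 8.

x ≡ 63170 (mod 67320).


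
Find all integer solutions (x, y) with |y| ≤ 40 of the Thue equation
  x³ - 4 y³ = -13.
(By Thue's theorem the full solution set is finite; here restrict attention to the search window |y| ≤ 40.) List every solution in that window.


The equation is x³ - 4y³ = -13. For fixed y, x³ = 4·y³ − 13, so a solution requires the RHS to be a perfect cube.
Strategy: iterate y from -40 to 40, compute RHS = 4·y³ − 13, and check whether it is a (positive or negative) perfect cube.
Check small values of y:
  y = 0: RHS = -13 is not a perfect cube.
  y = 1: RHS = -9 is not a perfect cube.
  y = -1: RHS = -17 is not a perfect cube.
  y = 2: RHS = 19 is not a perfect cube.
  y = -2: RHS = -45 is not a perfect cube.
  y = 3: RHS = 95 is not a perfect cube.
  y = -3: RHS = -121 is not a perfect cube.
Continuing the search up to |y| = 40 finds no solutions either.
No (x, y) in the scanned range satisfies the equation.

No integer solutions with |y| ≤ 40.


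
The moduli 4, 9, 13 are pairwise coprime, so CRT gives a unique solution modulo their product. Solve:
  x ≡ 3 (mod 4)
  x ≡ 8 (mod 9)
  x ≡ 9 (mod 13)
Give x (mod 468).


Moduli 4, 9, 13 are pairwise coprime; by CRT there is a unique solution modulo M = 4 · 9 · 13 = 468.
Solve pairwise, accumulating the modulus:
  Start with x ≡ 3 (mod 4).
  Combine with x ≡ 8 (mod 9): since gcd(4, 9) = 1, we get a unique residue mod 36.
    Write x = 3 + 4·t and substitute into x ≡ 8 (mod 9): 4·t ≡ 8 − 3 = 5 (mod 9).
    The inverse of 4 mod 9 is 7 (since 4·7 = 28 = 3·9 + 1), so t ≡ 7·5 = 35 ≡ 8 (mod 9).
    Then x = 3 + 4·8 = 35, valid modulo lcm(4, 9) = 36: x ≡ 35 (mod 36).
  Combine with x ≡ 9 (mod 13): since gcd(36, 13) = 1, we get a unique residue mod 468.
    Write x = 35 + 36·t and substitute into x ≡ 9 (mod 13): 36·t ≡ 9 − 35 = -26 (mod 13).
    Reduce coefficients mod 13: 10·t ≡ 0 (mod 13).
    The inverse of 10 mod 13 is 4 (since 10·4 = 40 = 3·13 + 1), so t ≡ 4·0 = 0 ≡ 0 (mod 13).
    Then x = 35 + 36·0 = 35, valid modulo lcm(36, 13) = 468: x ≡ 35 (mod 468).
Verify: 35 mod 4 = 3 ✓, 35 mod 9 = 8 ✓, 35 mod 13 = 9 ✓.

x ≡ 35 (mod 468).


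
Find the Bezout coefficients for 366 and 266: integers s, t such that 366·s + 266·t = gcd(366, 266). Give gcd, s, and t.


Euclidean algorithm on (366, 266) — divide until remainder is 0:
  366 = 1 · 266 + 100
  266 = 2 · 100 + 66
  100 = 1 · 66 + 34
  66 = 1 · 34 + 32
  34 = 1 · 32 + 2
  32 = 16 · 2 + 0
gcd(366, 266) = 2.
Track Bezout coefficients alongside the remainders: start with r₀ = 366 = a·1 + b·0 (s = 1, t = 0) and r₁ = 266 = a·0 + b·1 (s = 0, t = 1); each new remainder r_{k+1} = r_{k-1} − q_k·r_k inherits s_{k+1} = s_{k-1} − q_k·s_k, t_{k+1} = t_{k-1} − q_k·t_k, so r_k = a·s_k + b·t_k at every step:
  q = 1: r = 100, s = 1 − 1·0 = 1, t = 0 − 1·1 = -1  (check: 366·1 + 266·(-1) = 100)
  q = 2: r = 66, s = 0 − 2·1 = -2, t = 1 − 2·(-1) = 3  (check: 366·(-2) + 266·3 = 66)
  q = 1: r = 34, s = 1 − 1·(-2) = 3, t = -1 − 1·3 = -4  (check: 366·3 + 266·(-4) = 34)
  q = 1: r = 32, s = -2 − 1·3 = -5, t = 3 − 1·(-4) = 7  (check: 366·(-5) + 266·7 = 32)
  q = 1: r = 2, s = 3 − 1·(-5) = 8, t = -4 − 1·7 = -11  (check: 366·8 + 266·(-11) = 2)
The row with r = 2 (the gcd) gives the Bezout coefficients s = 8, t = -11.
Result: 366 · (8) + 266 · (-11) = 2.

gcd(366, 266) = 2; s = 8, t = -11 (check: 366·8 + 266·(-11) = 2).


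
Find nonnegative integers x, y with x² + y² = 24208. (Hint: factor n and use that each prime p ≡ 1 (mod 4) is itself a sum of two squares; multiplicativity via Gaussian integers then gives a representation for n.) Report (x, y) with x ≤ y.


Step 1: Factor n = 24208 = 2^4 · 17 · 89.
Step 2: Check the mod-4 condition on each prime factor: 2 = 2 (special); 17 ≡ 1 (mod 4), exponent 1; 89 ≡ 1 (mod 4), exponent 1.
All primes ≡ 3 (mod 4) appear to even exponent (or don't appear), so by the two-squares theorem n IS expressible as a sum of two squares.
Step 3: Build a representation. Group n = k² · m with k = 4 and m = 17 · 89 = 1513 (a product of primes ≡ 1 (mod 4)); a representation of m scales to one of n via (k·x)² + (k·y)² = k²(x² + y²). Each prime p ≡ 1 (mod 4) is itself a sum of two squares; find a² by testing p − a² for a perfect square:
  17: 17 − 1² = 16 = 4² ⇒ 17 = 1² + 4².
  89: 89 − 1² = 88, 89 − 2² = 85, 89 − 3² = 80, 89 − 4² = 73, 89 − 5² = 64 = 8² ⇒ 89 = 5² + 8².
  Combine using the Brahmagupta–Fibonacci identity (a² + b²)(c² + d²) = (ac − bd)² + (ad + bc)² = (ac + bd)² + (ad − bc)²:
  17 · 89 = 1513: from (1² + 4²)(5² + 8²), take (1·5 − 4·8, 1·8 + 4·5) = (5 − 32, 8 + 20) = (-27, 28); dropping signs (only squares matter) gives (27, 28); check 27² + 28² = 729 + 784 = 1513 ✓.
  Scale by k = 4: (4·27, 4·28) = (108, 112).
Step 4: Order so x ≤ y and verify: 108² + 112² = 11664 + 12544 = 24208 = n. ✓

n = 24208 = 108² + 112² (one valid representation with x ≤ y).


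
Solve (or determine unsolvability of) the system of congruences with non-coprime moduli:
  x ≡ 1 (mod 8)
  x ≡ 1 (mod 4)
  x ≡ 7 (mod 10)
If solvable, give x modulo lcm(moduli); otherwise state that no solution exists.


Moduli 8, 4, 10 are not pairwise coprime, so CRT works modulo lcm(m_i) when all pairwise compatibility conditions hold.
Pairwise compatibility: gcd(m_i, m_j) must divide a_i - a_j for every pair.
Merge one congruence at a time:
  Start: x ≡ 1 (mod 8).
  Combine with x ≡ 1 (mod 4): gcd(8, 4) = 4; 1 - 1 = 0, which IS divisible by 4, so compatible.
    Write x = 1 + 8·t and substitute into x ≡ 1 (mod 4): 8·t ≡ 1 − 1 = 0 (mod 4).
    Divide the congruence (and modulus) by g = 4: 2·t ≡ 0 (mod 1).
    Modulo 1 every t works; take t = 0.
    Then x = 1 + 8·0 = 1, valid modulo lcm(8, 4) = 8: x ≡ 1 (mod 8).
  Combine with x ≡ 7 (mod 10): gcd(8, 10) = 2; 7 - 1 = 6, which IS divisible by 2, so compatible.
    Write x = 1 + 8·t and substitute into x ≡ 7 (mod 10): 8·t ≡ 7 − 1 = 6 (mod 10).
    Divide the congruence (and modulus) by g = 2: 4·t ≡ 3 (mod 5).
    The inverse of 4 mod 5 is 4 (since 4·4 = 16 = 3·5 + 1), so t ≡ 4·3 = 12 ≡ 2 (mod 5).
    Then x = 1 + 8·2 = 17, valid modulo lcm(8, 10) = 40: x ≡ 17 (mod 40).
Verify: 17 mod 8 = 1, 17 mod 4 = 1, 17 mod 10 = 7.

x ≡ 17 (mod 40).


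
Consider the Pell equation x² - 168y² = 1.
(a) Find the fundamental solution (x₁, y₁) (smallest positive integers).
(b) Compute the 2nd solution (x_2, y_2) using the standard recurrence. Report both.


Step 1: Find the fundamental solution (x₁, y₁) of x² - 168y² = 1.
  Expand √168 as a continued fraction. a₀ = ⌊√168⌋ = 12; iterate m_{k+1} = d_k·a_k − m_k, d_{k+1} = (168 − m_{k+1}²)/d_k, a_{k+1} = ⌊(a₀ + m_{k+1})/d_{k+1}⌋ (starting m₀ = 0, d₀ = 1), with convergents p_k = a_k·p_{k-1} + p_{k-2}, q_k = a_k·q_{k-1} + q_{k-2} (p₋₁ = 1, q₋₁ = 0):
  k = 0: a₀ = 12; p₀/q₀ = 12/1; p₀² − 168·q₀² = 144 − 168 = -24.
  k = 1: m = 12, d = 24, a = ⌊(12 + 12)/24⌋ = 1; p/q = (1·12 + 1)/(1·1 + 0) = 13/1; p² − 168·q² = 169 − 168 = 1.
  The first convergent with p² − 168·q² = 1 gives the fundamental solution (x₁, y₁) = (13, 1).
Step 2: Apply the recurrence (x_{n+1}, y_{n+1}) = (x₁x_n + 168y₁y_n, x₁y_n + y₁x_n) repeatedly.
  From (x_1, y_1) = (13, 1): x_2 = 13·13 + 168·1·1 = 337; y_2 = 13·1 + 1·13 = 26.
Step 3: Verify x_2² - 168·y_2² = 113569 - 113568 = 1 (should be 1). ✓

(x_1, y_1) = (13, 1); (x_2, y_2) = (337, 26).


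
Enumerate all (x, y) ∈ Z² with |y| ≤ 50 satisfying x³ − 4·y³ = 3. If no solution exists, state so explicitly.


The equation is x³ - 4y³ = 3. For fixed y, x³ = 4·y³ + 3, so a solution requires the RHS to be a perfect cube.
Strategy: iterate y from -50 to 50, compute RHS = 4·y³ + 3, and check whether it is a (positive or negative) perfect cube.
Check small values of y:
  y = 0: RHS = 3 is not a perfect cube.
  y = 1: RHS = 7 is not a perfect cube.
  y = -1: RHS = -1 = (-1)³ ⇒ x = -1 works.
  y = 2: RHS = 35 is not a perfect cube.
  y = -2: RHS = -29 is not a perfect cube.
  y = 3: RHS = 111 is not a perfect cube.
  y = -3: RHS = -105 is not a perfect cube.
Continuing the search up to |y| = 50 finds no further solutions beyond those listed.
Collected solutions: (-1, -1).

Solutions (with |y| ≤ 50): (-1, -1).


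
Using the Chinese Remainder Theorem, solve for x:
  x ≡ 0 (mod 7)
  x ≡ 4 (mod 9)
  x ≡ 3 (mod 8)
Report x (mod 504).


Moduli 7, 9, 8 are pairwise coprime; by CRT there is a unique solution modulo M = 7 · 9 · 8 = 504.
Solve pairwise, accumulating the modulus:
  Start with x ≡ 0 (mod 7).
  Combine with x ≡ 4 (mod 9): since gcd(7, 9) = 1, we get a unique residue mod 63.
    Write x = 0 + 7·t and substitute into x ≡ 4 (mod 9): 7·t ≡ 4 − 0 = 4 (mod 9).
    The inverse of 7 mod 9 is 4 (since 7·4 = 28 = 3·9 + 1), so t ≡ 4·4 = 16 ≡ 7 (mod 9).
    Then x = 0 + 7·7 = 49, valid modulo lcm(7, 9) = 63: x ≡ 49 (mod 63).
  Combine with x ≡ 3 (mod 8): since gcd(63, 8) = 1, we get a unique residue mod 504.
    Write x = 49 + 63·t and substitute into x ≡ 3 (mod 8): 63·t ≡ 3 − 49 = -46 (mod 8).
    Reduce coefficients mod 8: 7·t ≡ 2 (mod 8).
    The inverse of 7 mod 8 is 7 (since 7·7 = 49 = 6·8 + 1), so t ≡ 7·2 = 14 ≡ 6 (mod 8).
    Then x = 49 + 63·6 = 427, valid modulo lcm(63, 8) = 504: x ≡ 427 (mod 504).
Verify: 427 mod 7 = 0 ✓, 427 mod 9 = 4 ✓, 427 mod 8 = 3 ✓.

x ≡ 427 (mod 504).


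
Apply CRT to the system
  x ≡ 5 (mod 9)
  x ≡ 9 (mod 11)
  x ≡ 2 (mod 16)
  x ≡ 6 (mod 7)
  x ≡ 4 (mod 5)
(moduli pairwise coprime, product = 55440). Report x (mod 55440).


Product of moduli M = 9 · 11 · 16 · 7 · 5 = 55440.
Merge one congruence at a time:
  Start: x ≡ 5 (mod 9).
  Combine with x ≡ 9 (mod 11); new modulus lcm = 99.
    Write x = 5 + 9·t and substitute into x ≡ 9 (mod 11): 9·t ≡ 9 − 5 = 4 (mod 11).
    The inverse of 9 mod 11 is 5 (since 9·5 = 45 = 4·11 + 1), so t ≡ 5·4 = 20 ≡ 9 (mod 11).
    Then x = 5 + 9·9 = 86, valid modulo lcm(9, 11) = 99: x ≡ 86 (mod 99).
  Combine with x ≡ 2 (mod 16); new modulus lcm = 1584.
    Write x = 86 + 99·t and substitute into x ≡ 2 (mod 16): 99·t ≡ 2 − 86 = -84 (mod 16).
    Reduce coefficients mod 16: 3·t ≡ 12 (mod 16).
    The inverse of 3 mod 16 is 11 (since 3·11 = 33 = 2·16 + 1), so t ≡ 11·12 = 132 ≡ 4 (mod 16).
    Then x = 86 + 99·4 = 482, valid modulo lcm(99, 16) = 1584: x ≡ 482 (mod 1584).
  Combine with x ≡ 6 (mod 7); new modulus lcm = 11088.
    Write x = 482 + 1584·t and substitute into x ≡ 6 (mod 7): 1584·t ≡ 6 − 482 = -476 (mod 7).
    Reduce coefficients mod 7: 2·t ≡ 0 (mod 7).
    The inverse of 2 mod 7 is 4 (since 2·4 = 8 = 1·7 + 1), so t ≡ 4·0 = 0 ≡ 0 (mod 7).
    Then x = 482 + 1584·0 = 482, valid modulo lcm(1584, 7) = 11088: x ≡ 482 (mod 11088).
  Combine with x ≡ 4 (mod 5); new modulus lcm = 55440.
    Write x = 482 + 11088·t and substitute into x ≡ 4 (mod 5): 11088·t ≡ 4 − 482 = -478 (mod 5).
    Reduce coefficients mod 5: 3·t ≡ 2 (mod 5).
    The inverse of 3 mod 5 is 2 (since 3·2 = 6 = 1·5 + 1), so t ≡ 2·2 = 4 ≡ 4 (mod 5).
    Then x = 482 + 11088·4 = 44834, valid modulo lcm(11088, 5) = 55440: x ≡ 44834 (mod 55440).
Verify against each original: 44834 mod 9 = 5, 44834 mod 11 = 9, 44834 mod 16 = 2, 44834 mod 7 = 6, 44834 mod 5 = 4.

x ≡ 44834 (mod 55440).


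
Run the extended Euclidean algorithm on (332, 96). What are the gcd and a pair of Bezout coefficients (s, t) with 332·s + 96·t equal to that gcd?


Euclidean algorithm on (332, 96) — divide until remainder is 0:
  332 = 3 · 96 + 44
  96 = 2 · 44 + 8
  44 = 5 · 8 + 4
  8 = 2 · 4 + 0
gcd(332, 96) = 4.
Track Bezout coefficients alongside the remainders: start with r₀ = 332 = a·1 + b·0 (s = 1, t = 0) and r₁ = 96 = a·0 + b·1 (s = 0, t = 1); each new remainder r_{k+1} = r_{k-1} − q_k·r_k inherits s_{k+1} = s_{k-1} − q_k·s_k, t_{k+1} = t_{k-1} − q_k·t_k, so r_k = a·s_k + b·t_k at every step:
  q = 3: r = 44, s = 1 − 3·0 = 1, t = 0 − 3·1 = -3  (check: 332·1 + 96·(-3) = 44)
  q = 2: r = 8, s = 0 − 2·1 = -2, t = 1 − 2·(-3) = 7  (check: 332·(-2) + 96·7 = 8)
  q = 5: r = 4, s = 1 − 5·(-2) = 11, t = -3 − 5·7 = -38  (check: 332·11 + 96·(-38) = 4)
The row with r = 4 (the gcd) gives the Bezout coefficients s = 11, t = -38.
Result: 332 · (11) + 96 · (-38) = 4.

gcd(332, 96) = 4; s = 11, t = -38 (check: 332·11 + 96·(-38) = 4).


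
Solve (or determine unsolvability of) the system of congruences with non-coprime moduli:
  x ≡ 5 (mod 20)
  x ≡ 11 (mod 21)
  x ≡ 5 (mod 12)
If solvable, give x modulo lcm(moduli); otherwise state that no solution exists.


Moduli 20, 21, 12 are not pairwise coprime, so CRT works modulo lcm(m_i) when all pairwise compatibility conditions hold.
Pairwise compatibility: gcd(m_i, m_j) must divide a_i - a_j for every pair.
Merge one congruence at a time:
  Start: x ≡ 5 (mod 20).
  Combine with x ≡ 11 (mod 21): gcd(20, 21) = 1; 11 - 5 = 6, which IS divisible by 1, so compatible.
    Write x = 5 + 20·t and substitute into x ≡ 11 (mod 21): 20·t ≡ 11 − 5 = 6 (mod 21).
    The inverse of 20 mod 21 is 20 (since 20·20 = 400 = 19·21 + 1), so t ≡ 20·6 = 120 ≡ 15 (mod 21).
    Then x = 5 + 20·15 = 305, valid modulo lcm(20, 21) = 420: x ≡ 305 (mod 420).
  Combine with x ≡ 5 (mod 12): gcd(420, 12) = 12; 5 - 305 = -300, which IS divisible by 12, so compatible.
    Write x = 305 + 420·t and substitute into x ≡ 5 (mod 12): 420·t ≡ 5 − 305 = -300 (mod 12).
    Divide the congruence (and modulus) by g = 12: 35·t ≡ -25 (mod 1).
    Modulo 1 every t works; take t = 0.
    Then x = 305 + 420·0 = 305, valid modulo lcm(420, 12) = 420: x ≡ 305 (mod 420).
Verify: 305 mod 20 = 5, 305 mod 21 = 11, 305 mod 12 = 5.

x ≡ 305 (mod 420).


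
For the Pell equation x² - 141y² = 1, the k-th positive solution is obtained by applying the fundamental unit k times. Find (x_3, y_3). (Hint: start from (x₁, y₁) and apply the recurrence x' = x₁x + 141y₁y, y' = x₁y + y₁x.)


Step 1: Find the fundamental solution (x₁, y₁) of x² - 141y² = 1.
  Expand √141 as a continued fraction. a₀ = ⌊√141⌋ = 11; iterate m_{k+1} = d_k·a_k − m_k, d_{k+1} = (141 − m_{k+1}²)/d_k, a_{k+1} = ⌊(a₀ + m_{k+1})/d_{k+1}⌋ (starting m₀ = 0, d₀ = 1), with convergents p_k = a_k·p_{k-1} + p_{k-2}, q_k = a_k·q_{k-1} + q_{k-2} (p₋₁ = 1, q₋₁ = 0):
  k = 0: a₀ = 11; p₀/q₀ = 11/1; p₀² − 141·q₀² = 121 − 141 = -20.
  k = 1: m = 11, d = 20, a = ⌊(11 + 11)/20⌋ = 1; p/q = (1·11 + 1)/(1·1 + 0) = 12/1; p² − 141·q² = 144 − 141 = 3.
  k = 2: m = 9, d = 3, a = ⌊(11 + 9)/3⌋ = 6; p/q = (6·12 + 11)/(6·1 + 1) = 83/7; p² − 141·q² = 6889 − 6909 = -20.
  k = 3: m = 9, d = 20, a = ⌊(11 + 9)/20⌋ = 1; p/q = (1·83 + 12)/(1·7 + 1) = 95/8; p² − 141·q² = 9025 − 9024 = 1.
  The first convergent with p² − 141·q² = 1 gives the fundamental solution (x₁, y₁) = (95, 8).
Step 2: Apply the recurrence (x_{n+1}, y_{n+1}) = (x₁x_n + 141y₁y_n, x₁y_n + y₁x_n) repeatedly.
  From (x_1, y_1) = (95, 8): x_2 = 95·95 + 141·8·8 = 18049; y_2 = 95·8 + 8·95 = 1520.
  From (x_2, y_2) = (18049, 1520): x_3 = 95·18049 + 141·8·1520 = 3429215; y_3 = 95·1520 + 8·18049 = 288792.
Step 3: Verify x_3² - 141·y_3² = 11759515516225 - 11759515516224 = 1 (should be 1). ✓

(x_1, y_1) = (95, 8); (x_3, y_3) = (3429215, 288792).


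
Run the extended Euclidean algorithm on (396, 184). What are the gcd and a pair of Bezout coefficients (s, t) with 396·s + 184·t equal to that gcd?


Euclidean algorithm on (396, 184) — divide until remainder is 0:
  396 = 2 · 184 + 28
  184 = 6 · 28 + 16
  28 = 1 · 16 + 12
  16 = 1 · 12 + 4
  12 = 3 · 4 + 0
gcd(396, 184) = 4.
Track Bezout coefficients alongside the remainders: start with r₀ = 396 = a·1 + b·0 (s = 1, t = 0) and r₁ = 184 = a·0 + b·1 (s = 0, t = 1); each new remainder r_{k+1} = r_{k-1} − q_k·r_k inherits s_{k+1} = s_{k-1} − q_k·s_k, t_{k+1} = t_{k-1} − q_k·t_k, so r_k = a·s_k + b·t_k at every step:
  q = 2: r = 28, s = 1 − 2·0 = 1, t = 0 − 2·1 = -2  (check: 396·1 + 184·(-2) = 28)
  q = 6: r = 16, s = 0 − 6·1 = -6, t = 1 − 6·(-2) = 13  (check: 396·(-6) + 184·13 = 16)
  q = 1: r = 12, s = 1 − 1·(-6) = 7, t = -2 − 1·13 = -15  (check: 396·7 + 184·(-15) = 12)
  q = 1: r = 4, s = -6 − 1·7 = -13, t = 13 − 1·(-15) = 28  (check: 396·(-13) + 184·28 = 4)
The row with r = 4 (the gcd) gives the Bezout coefficients s = -13, t = 28.
Result: 396 · (-13) + 184 · (28) = 4.

gcd(396, 184) = 4; s = -13, t = 28 (check: 396·(-13) + 184·28 = 4).


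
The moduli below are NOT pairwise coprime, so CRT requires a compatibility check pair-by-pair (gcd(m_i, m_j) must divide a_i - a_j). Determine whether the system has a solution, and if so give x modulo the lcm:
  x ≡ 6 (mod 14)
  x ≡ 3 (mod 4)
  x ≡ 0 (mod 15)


Moduli 14, 4, 15 are not pairwise coprime, so CRT works modulo lcm(m_i) when all pairwise compatibility conditions hold.
Pairwise compatibility: gcd(m_i, m_j) must divide a_i - a_j for every pair.
Merge one congruence at a time:
  Start: x ≡ 6 (mod 14).
  Combine with x ≡ 3 (mod 4): gcd(14, 4) = 2, and 3 - 6 = -3 is NOT divisible by 2.
    ⇒ system is inconsistent (no integer solution).

No solution (the system is inconsistent).


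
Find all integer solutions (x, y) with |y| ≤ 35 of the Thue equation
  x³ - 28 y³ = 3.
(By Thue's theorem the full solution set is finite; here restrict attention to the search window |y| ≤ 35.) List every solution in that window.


The equation is x³ - 28y³ = 3. For fixed y, x³ = 28·y³ + 3, so a solution requires the RHS to be a perfect cube.
Strategy: iterate y from -35 to 35, compute RHS = 28·y³ + 3, and check whether it is a (positive or negative) perfect cube.
Check small values of y:
  y = 0: RHS = 3 is not a perfect cube.
  y = 1: RHS = 31 is not a perfect cube.
  y = -1: RHS = -25 is not a perfect cube.
  y = 2: RHS = 227 is not a perfect cube.
  y = -2: RHS = -221 is not a perfect cube.
  y = 3: RHS = 759 is not a perfect cube.
  y = -3: RHS = -753 is not a perfect cube.
Continuing the search up to |y| = 35 finds no solutions either.
No (x, y) in the scanned range satisfies the equation.

No integer solutions with |y| ≤ 35.


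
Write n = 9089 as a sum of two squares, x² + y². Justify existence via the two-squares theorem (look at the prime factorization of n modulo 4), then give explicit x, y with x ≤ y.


Step 1: Factor n = 9089 = 61 · 149.
Step 2: Check the mod-4 condition on each prime factor: 61 ≡ 1 (mod 4), exponent 1; 149 ≡ 1 (mod 4), exponent 1.
All primes ≡ 3 (mod 4) appear to even exponent (or don't appear), so by the two-squares theorem n IS expressible as a sum of two squares.
Step 3: Build a representation. Here n = 61 · 149 is a product of primes ≡ 1 (mod 4). Each prime p ≡ 1 (mod 4) is itself a sum of two squares; find a² by testing p − a² for a perfect square:
  61: 61 − 1² = 60, 61 − 2² = 57, 61 − 3² = 52, 61 − 4² = 45, 61 − 5² = 36 = 6² ⇒ 61 = 5² + 6².
  149: 149 − 1² = 148, 149 − 2² = 145, 149 − 3² = 140, 149 − 4² = 133, 149 − 5² = 124, 149 − 6² = 113, 149 − 7² = 100 = 10² ⇒ 149 = 7² + 10².
  Combine using the Brahmagupta–Fibonacci identity (a² + b²)(c² + d²) = (ac − bd)² + (ad + bc)² = (ac + bd)² + (ad − bc)²:
  61 · 149 = 9089: from (5² + 6²)(7² + 10²), take (5·7 − 6·10, 5·10 + 6·7) = (35 − 60, 50 + 42) = (-25, 92); dropping signs (only squares matter) gives (25, 92); check 25² + 92² = 625 + 8464 = 9089 ✓.
Step 4: Order so x ≤ y and verify: 25² + 92² = 625 + 8464 = 9089 = n. ✓

n = 9089 = 25² + 92² (one valid representation with x ≤ y).


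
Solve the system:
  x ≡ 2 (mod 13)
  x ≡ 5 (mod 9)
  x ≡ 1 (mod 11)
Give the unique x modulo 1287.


Moduli 13, 9, 11 are pairwise coprime; by CRT there is a unique solution modulo M = 13 · 9 · 11 = 1287.
Solve pairwise, accumulating the modulus:
  Start with x ≡ 2 (mod 13).
  Combine with x ≡ 5 (mod 9): since gcd(13, 9) = 1, we get a unique residue mod 117.
    Write x = 2 + 13·t and substitute into x ≡ 5 (mod 9): 13·t ≡ 5 − 2 = 3 (mod 9).
    Reduce coefficients mod 9: 4·t ≡ 3 (mod 9).
    The inverse of 4 mod 9 is 7 (since 4·7 = 28 = 3·9 + 1), so t ≡ 7·3 = 21 ≡ 3 (mod 9).
    Then x = 2 + 13·3 = 41, valid modulo lcm(13, 9) = 117: x ≡ 41 (mod 117).
  Combine with x ≡ 1 (mod 11): since gcd(117, 11) = 1, we get a unique residue mod 1287.
    Write x = 41 + 117·t and substitute into x ≡ 1 (mod 11): 117·t ≡ 1 − 41 = -40 (mod 11).
    Reduce coefficients mod 11: 7·t ≡ 4 (mod 11).
    The inverse of 7 mod 11 is 8 (since 7·8 = 56 = 5·11 + 1), so t ≡ 8·4 = 32 ≡ 10 (mod 11).
    Then x = 41 + 117·10 = 1211, valid modulo lcm(117, 11) = 1287: x ≡ 1211 (mod 1287).
Verify: 1211 mod 13 = 2 ✓, 1211 mod 9 = 5 ✓, 1211 mod 11 = 1 ✓.

x ≡ 1211 (mod 1287).


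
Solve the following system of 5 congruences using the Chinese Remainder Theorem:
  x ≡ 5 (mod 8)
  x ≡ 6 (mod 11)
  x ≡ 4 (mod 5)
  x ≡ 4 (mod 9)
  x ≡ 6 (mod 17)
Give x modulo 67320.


Product of moduli M = 8 · 11 · 5 · 9 · 17 = 67320.
Merge one congruence at a time:
  Start: x ≡ 5 (mod 8).
  Combine with x ≡ 6 (mod 11); new modulus lcm = 88.
    Write x = 5 + 8·t and substitute into x ≡ 6 (mod 11): 8·t ≡ 6 − 5 = 1 (mod 11).
    The inverse of 8 mod 11 is 7 (since 8·7 = 56 = 5·11 + 1), so t ≡ 7·1 = 7 ≡ 7 (mod 11).
    Then x = 5 + 8·7 = 61, valid modulo lcm(8, 11) = 88: x ≡ 61 (mod 88).
  Combine with x ≡ 4 (mod 5); new modulus lcm = 440.
    Write x = 61 + 88·t and substitute into x ≡ 4 (mod 5): 88·t ≡ 4 − 61 = -57 (mod 5).
    Reduce coefficients mod 5: 3·t ≡ 3 (mod 5).
    The inverse of 3 mod 5 is 2 (since 3·2 = 6 = 1·5 + 1), so t ≡ 2·3 = 6 ≡ 1 (mod 5).
    Then x = 61 + 88·1 = 149, valid modulo lcm(88, 5) = 440: x ≡ 149 (mod 440).
  Combine with x ≡ 4 (mod 9); new modulus lcm = 3960.
    Write x = 149 + 440·t and substitute into x ≡ 4 (mod 9): 440·t ≡ 4 − 149 = -145 (mod 9).
    Reduce coefficients mod 9: 8·t ≡ 8 (mod 9).
    The inverse of 8 mod 9 is 8 (since 8·8 = 64 = 7·9 + 1), so t ≡ 8·8 = 64 ≡ 1 (mod 9).
    Then x = 149 + 440·1 = 589, valid modulo lcm(440, 9) = 3960: x ≡ 589 (mod 3960).
  Combine with x ≡ 6 (mod 17); new modulus lcm = 67320.
    Write x = 589 + 3960·t and substitute into x ≡ 6 (mod 17): 3960·t ≡ 6 − 589 = -583 (mod 17).
    Reduce coefficients mod 17: 16·t ≡ 12 (mod 17).
    The inverse of 16 mod 17 is 16 (since 16·16 = 256 = 15·17 + 1), so t ≡ 16·12 = 192 ≡ 5 (mod 17).
    Then x = 589 + 3960·5 = 20389, valid modulo lcm(3960, 17) = 67320: x ≡ 20389 (mod 67320).
Verify against each original: 20389 mod 8 = 5, 20389 mod 11 = 6, 20389 mod 5 = 4, 20389 mod 9 = 4, 20389 mod 17 = 6.

x ≡ 20389 (mod 67320).


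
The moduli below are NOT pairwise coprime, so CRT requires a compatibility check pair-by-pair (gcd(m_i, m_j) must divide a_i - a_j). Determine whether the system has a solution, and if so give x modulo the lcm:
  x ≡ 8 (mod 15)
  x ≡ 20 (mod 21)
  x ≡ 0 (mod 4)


Moduli 15, 21, 4 are not pairwise coprime, so CRT works modulo lcm(m_i) when all pairwise compatibility conditions hold.
Pairwise compatibility: gcd(m_i, m_j) must divide a_i - a_j for every pair.
Merge one congruence at a time:
  Start: x ≡ 8 (mod 15).
  Combine with x ≡ 20 (mod 21): gcd(15, 21) = 3; 20 - 8 = 12, which IS divisible by 3, so compatible.
    Write x = 8 + 15·t and substitute into x ≡ 20 (mod 21): 15·t ≡ 20 − 8 = 12 (mod 21).
    Divide the congruence (and modulus) by g = 3: 5·t ≡ 4 (mod 7).
    The inverse of 5 mod 7 is 3 (since 5·3 = 15 = 2·7 + 1), so t ≡ 3·4 = 12 ≡ 5 (mod 7).
    Then x = 8 + 15·5 = 83, valid modulo lcm(15, 21) = 105: x ≡ 83 (mod 105).
  Combine with x ≡ 0 (mod 4): gcd(105, 4) = 1; 0 - 83 = -83, which IS divisible by 1, so compatible.
    Write x = 83 + 105·t and substitute into x ≡ 0 (mod 4): 105·t ≡ 0 − 83 = -83 (mod 4).
    Reduce coefficients mod 4: 1·t ≡ 1 (mod 4).
    So t ≡ 1 (mod 4).
    Then x = 83 + 105·1 = 188, valid modulo lcm(105, 4) = 420: x ≡ 188 (mod 420).
Verify: 188 mod 15 = 8, 188 mod 21 = 20, 188 mod 4 = 0.

x ≡ 188 (mod 420).


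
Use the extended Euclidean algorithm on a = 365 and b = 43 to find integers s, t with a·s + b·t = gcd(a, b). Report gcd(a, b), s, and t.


Euclidean algorithm on (365, 43) — divide until remainder is 0:
  365 = 8 · 43 + 21
  43 = 2 · 21 + 1
  21 = 21 · 1 + 0
gcd(365, 43) = 1.
Track Bezout coefficients alongside the remainders: start with r₀ = 365 = a·1 + b·0 (s = 1, t = 0) and r₁ = 43 = a·0 + b·1 (s = 0, t = 1); each new remainder r_{k+1} = r_{k-1} − q_k·r_k inherits s_{k+1} = s_{k-1} − q_k·s_k, t_{k+1} = t_{k-1} − q_k·t_k, so r_k = a·s_k + b·t_k at every step:
  q = 8: r = 21, s = 1 − 8·0 = 1, t = 0 − 8·1 = -8  (check: 365·1 + 43·(-8) = 21)
  q = 2: r = 1, s = 0 − 2·1 = -2, t = 1 − 2·(-8) = 17  (check: 365·(-2) + 43·17 = 1)
The row with r = 1 (the gcd) gives the Bezout coefficients s = -2, t = 17.
Result: 365 · (-2) + 43 · (17) = 1.

gcd(365, 43) = 1; s = -2, t = 17 (check: 365·(-2) + 43·17 = 1).


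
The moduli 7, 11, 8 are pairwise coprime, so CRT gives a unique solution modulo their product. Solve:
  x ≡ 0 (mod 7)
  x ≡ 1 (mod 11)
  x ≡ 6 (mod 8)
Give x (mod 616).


Moduli 7, 11, 8 are pairwise coprime; by CRT there is a unique solution modulo M = 7 · 11 · 8 = 616.
Solve pairwise, accumulating the modulus:
  Start with x ≡ 0 (mod 7).
  Combine with x ≡ 1 (mod 11): since gcd(7, 11) = 1, we get a unique residue mod 77.
    Write x = 0 + 7·t and substitute into x ≡ 1 (mod 11): 7·t ≡ 1 − 0 = 1 (mod 11).
    The inverse of 7 mod 11 is 8 (since 7·8 = 56 = 5·11 + 1), so t ≡ 8·1 = 8 ≡ 8 (mod 11).
    Then x = 0 + 7·8 = 56, valid modulo lcm(7, 11) = 77: x ≡ 56 (mod 77).
  Combine with x ≡ 6 (mod 8): since gcd(77, 8) = 1, we get a unique residue mod 616.
    Write x = 56 + 77·t and substitute into x ≡ 6 (mod 8): 77·t ≡ 6 − 56 = -50 (mod 8).
    Reduce coefficients mod 8: 5·t ≡ 6 (mod 8).
    The inverse of 5 mod 8 is 5 (since 5·5 = 25 = 3·8 + 1), so t ≡ 5·6 = 30 ≡ 6 (mod 8).
    Then x = 56 + 77·6 = 518, valid modulo lcm(77, 8) = 616: x ≡ 518 (mod 616).
Verify: 518 mod 7 = 0 ✓, 518 mod 11 = 1 ✓, 518 mod 8 = 6 ✓.

x ≡ 518 (mod 616).


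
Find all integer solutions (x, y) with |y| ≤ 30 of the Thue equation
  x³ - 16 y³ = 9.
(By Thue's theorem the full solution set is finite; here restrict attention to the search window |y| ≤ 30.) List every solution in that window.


The equation is x³ - 16y³ = 9. For fixed y, x³ = 16·y³ + 9, so a solution requires the RHS to be a perfect cube.
Strategy: iterate y from -30 to 30, compute RHS = 16·y³ + 9, and check whether it is a (positive or negative) perfect cube.
Check small values of y:
  y = 0: RHS = 9 is not a perfect cube.
  y = 1: RHS = 25 is not a perfect cube.
  y = -1: RHS = -7 is not a perfect cube.
  y = 2: RHS = 137 is not a perfect cube.
  y = -2: RHS = -119 is not a perfect cube.
  y = 3: RHS = 441 is not a perfect cube.
  y = -3: RHS = -423 is not a perfect cube.
Continuing the search up to |y| = 30 finds no solutions either.
No (x, y) in the scanned range satisfies the equation.

No integer solutions with |y| ≤ 30.


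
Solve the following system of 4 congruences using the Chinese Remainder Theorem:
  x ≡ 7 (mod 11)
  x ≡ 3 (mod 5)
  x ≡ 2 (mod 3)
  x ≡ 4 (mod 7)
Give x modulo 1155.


Product of moduli M = 11 · 5 · 3 · 7 = 1155.
Merge one congruence at a time:
  Start: x ≡ 7 (mod 11).
  Combine with x ≡ 3 (mod 5); new modulus lcm = 55.
    Write x = 7 + 11·t and substitute into x ≡ 3 (mod 5): 11·t ≡ 3 − 7 = -4 (mod 5).
    Reduce coefficients mod 5: 1·t ≡ 1 (mod 5).
    So t ≡ 1 (mod 5).
    Then x = 7 + 11·1 = 18, valid modulo lcm(11, 5) = 55: x ≡ 18 (mod 55).
  Combine with x ≡ 2 (mod 3); new modulus lcm = 165.
    Write x = 18 + 55·t and substitute into x ≡ 2 (mod 3): 55·t ≡ 2 − 18 = -16 (mod 3).
    Reduce coefficients mod 3: 1·t ≡ 2 (mod 3).
    So t ≡ 2 (mod 3).
    Then x = 18 + 55·2 = 128, valid modulo lcm(55, 3) = 165: x ≡ 128 (mod 165).
  Combine with x ≡ 4 (mod 7); new modulus lcm = 1155.
    Write x = 128 + 165·t and substitute into x ≡ 4 (mod 7): 165·t ≡ 4 − 128 = -124 (mod 7).
    Reduce coefficients mod 7: 4·t ≡ 2 (mod 7).
    The inverse of 4 mod 7 is 2 (since 4·2 = 8 = 1·7 + 1), so t ≡ 2·2 = 4 ≡ 4 (mod 7).
    Then x = 128 + 165·4 = 788, valid modulo lcm(165, 7) = 1155: x ≡ 788 (mod 1155).
Verify against each original: 788 mod 11 = 7, 788 mod 5 = 3, 788 mod 3 = 2, 788 mod 7 = 4.

x ≡ 788 (mod 1155).


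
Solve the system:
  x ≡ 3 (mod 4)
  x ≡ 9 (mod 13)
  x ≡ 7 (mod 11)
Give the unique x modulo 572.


Moduli 4, 13, 11 are pairwise coprime; by CRT there is a unique solution modulo M = 4 · 13 · 11 = 572.
Solve pairwise, accumulating the modulus:
  Start with x ≡ 3 (mod 4).
  Combine with x ≡ 9 (mod 13): since gcd(4, 13) = 1, we get a unique residue mod 52.
    Write x = 3 + 4·t and substitute into x ≡ 9 (mod 13): 4·t ≡ 9 − 3 = 6 (mod 13).
    The inverse of 4 mod 13 is 10 (since 4·10 = 40 = 3·13 + 1), so t ≡ 10·6 = 60 ≡ 8 (mod 13).
    Then x = 3 + 4·8 = 35, valid modulo lcm(4, 13) = 52: x ≡ 35 (mod 52).
  Combine with x ≡ 7 (mod 11): since gcd(52, 11) = 1, we get a unique residue mod 572.
    Write x = 35 + 52·t and substitute into x ≡ 7 (mod 11): 52·t ≡ 7 − 35 = -28 (mod 11).
    Reduce coefficients mod 11: 8·t ≡ 5 (mod 11).
    The inverse of 8 mod 11 is 7 (since 8·7 = 56 = 5·11 + 1), so t ≡ 7·5 = 35 ≡ 2 (mod 11).
    Then x = 35 + 52·2 = 139, valid modulo lcm(52, 11) = 572: x ≡ 139 (mod 572).
Verify: 139 mod 4 = 3 ✓, 139 mod 13 = 9 ✓, 139 mod 11 = 7 ✓.

x ≡ 139 (mod 572).


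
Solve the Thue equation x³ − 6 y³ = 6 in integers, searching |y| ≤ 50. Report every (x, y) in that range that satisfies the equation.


The equation is x³ - 6y³ = 6. For fixed y, x³ = 6·y³ + 6, so a solution requires the RHS to be a perfect cube.
Strategy: iterate y from -50 to 50, compute RHS = 6·y³ + 6, and check whether it is a (positive or negative) perfect cube.
Check small values of y:
  y = 0: RHS = 6 is not a perfect cube.
  y = 1: RHS = 12 is not a perfect cube.
  y = -1: RHS = 0 = (0)³ ⇒ x = 0 works.
  y = 2: RHS = 54 is not a perfect cube.
  y = -2: RHS = -42 is not a perfect cube.
  y = 3: RHS = 168 is not a perfect cube.
  y = -3: RHS = -156 is not a perfect cube.
Continuing the search up to |y| = 50 finds no further solutions beyond those listed.
Collected solutions: (0, -1).

Solutions (with |y| ≤ 50): (0, -1).


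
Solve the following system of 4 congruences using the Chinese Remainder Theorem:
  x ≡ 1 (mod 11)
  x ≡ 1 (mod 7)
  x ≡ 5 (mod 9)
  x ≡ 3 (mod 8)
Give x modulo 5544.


Product of moduli M = 11 · 7 · 9 · 8 = 5544.
Merge one congruence at a time:
  Start: x ≡ 1 (mod 11).
  Combine with x ≡ 1 (mod 7); new modulus lcm = 77.
    Write x = 1 + 11·t and substitute into x ≡ 1 (mod 7): 11·t ≡ 1 − 1 = 0 (mod 7).
    Reduce coefficients mod 7: 4·t ≡ 0 (mod 7).
    The inverse of 4 mod 7 is 2 (since 4·2 = 8 = 1·7 + 1), so t ≡ 2·0 = 0 ≡ 0 (mod 7).
    Then x = 1 + 11·0 = 1, valid modulo lcm(11, 7) = 77: x ≡ 1 (mod 77).
  Combine with x ≡ 5 (mod 9); new modulus lcm = 693.
    Write x = 1 + 77·t and substitute into x ≡ 5 (mod 9): 77·t ≡ 5 − 1 = 4 (mod 9).
    Reduce coefficients mod 9: 5·t ≡ 4 (mod 9).
    The inverse of 5 mod 9 is 2 (since 5·2 = 10 = 1·9 + 1), so t ≡ 2·4 = 8 ≡ 8 (mod 9).
    Then x = 1 + 77·8 = 617, valid modulo lcm(77, 9) = 693: x ≡ 617 (mod 693).
  Combine with x ≡ 3 (mod 8); new modulus lcm = 5544.
    Write x = 617 + 693·t and substitute into x ≡ 3 (mod 8): 693·t ≡ 3 − 617 = -614 (mod 8).
    Reduce coefficients mod 8: 5·t ≡ 2 (mod 8).
    The inverse of 5 mod 8 is 5 (since 5·5 = 25 = 3·8 + 1), so t ≡ 5·2 = 10 ≡ 2 (mod 8).
    Then x = 617 + 693·2 = 2003, valid modulo lcm(693, 8) = 5544: x ≡ 2003 (mod 5544).
Verify against each original: 2003 mod 11 = 1, 2003 mod 7 = 1, 2003 mod 9 = 5, 2003 mod 8 = 3.

x ≡ 2003 (mod 5544).


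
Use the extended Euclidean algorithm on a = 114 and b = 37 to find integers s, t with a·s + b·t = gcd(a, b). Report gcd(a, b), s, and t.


Euclidean algorithm on (114, 37) — divide until remainder is 0:
  114 = 3 · 37 + 3
  37 = 12 · 3 + 1
  3 = 3 · 1 + 0
gcd(114, 37) = 1.
Track Bezout coefficients alongside the remainders: start with r₀ = 114 = a·1 + b·0 (s = 1, t = 0) and r₁ = 37 = a·0 + b·1 (s = 0, t = 1); each new remainder r_{k+1} = r_{k-1} − q_k·r_k inherits s_{k+1} = s_{k-1} − q_k·s_k, t_{k+1} = t_{k-1} − q_k·t_k, so r_k = a·s_k + b·t_k at every step:
  q = 3: r = 3, s = 1 − 3·0 = 1, t = 0 − 3·1 = -3  (check: 114·1 + 37·(-3) = 3)
  q = 12: r = 1, s = 0 − 12·1 = -12, t = 1 − 12·(-3) = 37  (check: 114·(-12) + 37·37 = 1)
The row with r = 1 (the gcd) gives the Bezout coefficients s = -12, t = 37.
Result: 114 · (-12) + 37 · (37) = 1.

gcd(114, 37) = 1; s = -12, t = 37 (check: 114·(-12) + 37·37 = 1).


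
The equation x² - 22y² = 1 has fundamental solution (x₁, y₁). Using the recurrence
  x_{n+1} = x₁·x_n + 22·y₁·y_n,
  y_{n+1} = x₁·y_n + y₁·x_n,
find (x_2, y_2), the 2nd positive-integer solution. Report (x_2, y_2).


Step 1: Find the fundamental solution (x₁, y₁) of x² - 22y² = 1.
  Expand √22 as a continued fraction. a₀ = ⌊√22⌋ = 4; iterate m_{k+1} = d_k·a_k − m_k, d_{k+1} = (22 − m_{k+1}²)/d_k, a_{k+1} = ⌊(a₀ + m_{k+1})/d_{k+1}⌋ (starting m₀ = 0, d₀ = 1), with convergents p_k = a_k·p_{k-1} + p_{k-2}, q_k = a_k·q_{k-1} + q_{k-2} (p₋₁ = 1, q₋₁ = 0):
  k = 0: a₀ = 4; p₀/q₀ = 4/1; p₀² − 22·q₀² = 16 − 22 = -6.
  k = 1: m = 4, d = 6, a = ⌊(4 + 4)/6⌋ = 1; p/q = (1·4 + 1)/(1·1 + 0) = 5/1; p² − 22·q² = 25 − 22 = 3.
  k = 2: m = 2, d = 3, a = ⌊(4 + 2)/3⌋ = 2; p/q = (2·5 + 4)/(2·1 + 1) = 14/3; p² − 22·q² = 196 − 198 = -2.
  k = 3: m = 4, d = 2, a = ⌊(4 + 4)/2⌋ = 4; p/q = (4·14 + 5)/(4·3 + 1) = 61/13; p² − 22·q² = 3721 − 3718 = 3.
  k = 4: m = 4, d = 3, a = ⌊(4 + 4)/3⌋ = 2; p/q = (2·61 + 14)/(2·13 + 3) = 136/29; p² − 22·q² = 18496 − 18502 = -6.
  k = 5: m = 2, d = 6, a = ⌊(4 + 2)/6⌋ = 1; p/q = (1·136 + 61)/(1·29 + 13) = 197/42; p² − 22·q² = 38809 − 38808 = 1.
  The first convergent with p² − 22·q² = 1 gives the fundamental solution (x₁, y₁) = (197, 42).
Step 2: Apply the recurrence (x_{n+1}, y_{n+1}) = (x₁x_n + 22y₁y_n, x₁y_n + y₁x_n) repeatedly.
  From (x_1, y_1) = (197, 42): x_2 = 197·197 + 22·42·42 = 77617; y_2 = 197·42 + 42·197 = 16548.
Step 3: Verify x_2² - 22·y_2² = 6024398689 - 6024398688 = 1 (should be 1). ✓

(x_1, y_1) = (197, 42); (x_2, y_2) = (77617, 16548).


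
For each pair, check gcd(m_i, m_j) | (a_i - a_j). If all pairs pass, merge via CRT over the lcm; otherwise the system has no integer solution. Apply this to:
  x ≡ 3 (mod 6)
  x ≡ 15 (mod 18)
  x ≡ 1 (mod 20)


Moduli 6, 18, 20 are not pairwise coprime, so CRT works modulo lcm(m_i) when all pairwise compatibility conditions hold.
Pairwise compatibility: gcd(m_i, m_j) must divide a_i - a_j for every pair.
Merge one congruence at a time:
  Start: x ≡ 3 (mod 6).
  Combine with x ≡ 15 (mod 18): gcd(6, 18) = 6; 15 - 3 = 12, which IS divisible by 6, so compatible.
    Write x = 3 + 6·t and substitute into x ≡ 15 (mod 18): 6·t ≡ 15 − 3 = 12 (mod 18).
    Divide the congruence (and modulus) by g = 6: 1·t ≡ 2 (mod 3).
    So t ≡ 2 (mod 3).
    Then x = 3 + 6·2 = 15, valid modulo lcm(6, 18) = 18: x ≡ 15 (mod 18).
  Combine with x ≡ 1 (mod 20): gcd(18, 20) = 2; 1 - 15 = -14, which IS divisible by 2, so compatible.
    Write x = 15 + 18·t and substitute into x ≡ 1 (mod 20): 18·t ≡ 1 − 15 = -14 (mod 20).
    Divide the congruence (and modulus) by g = 2: 9·t ≡ -7 (mod 10).
    Reduce coefficients mod 10: 9·t ≡ 3 (mod 10).
    The inverse of 9 mod 10 is 9 (since 9·9 = 81 = 8·10 + 1), so t ≡ 9·3 = 27 ≡ 7 (mod 10).
    Then x = 15 + 18·7 = 141, valid modulo lcm(18, 20) = 180: x ≡ 141 (mod 180).
Verify: 141 mod 6 = 3, 141 mod 18 = 15, 141 mod 20 = 1.

x ≡ 141 (mod 180).


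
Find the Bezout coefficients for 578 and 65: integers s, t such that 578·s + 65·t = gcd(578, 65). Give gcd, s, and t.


Euclidean algorithm on (578, 65) — divide until remainder is 0:
  578 = 8 · 65 + 58
  65 = 1 · 58 + 7
  58 = 8 · 7 + 2
  7 = 3 · 2 + 1
  2 = 2 · 1 + 0
gcd(578, 65) = 1.
Track Bezout coefficients alongside the remainders: start with r₀ = 578 = a·1 + b·0 (s = 1, t = 0) and r₁ = 65 = a·0 + b·1 (s = 0, t = 1); each new remainder r_{k+1} = r_{k-1} − q_k·r_k inherits s_{k+1} = s_{k-1} − q_k·s_k, t_{k+1} = t_{k-1} − q_k·t_k, so r_k = a·s_k + b·t_k at every step:
  q = 8: r = 58, s = 1 − 8·0 = 1, t = 0 − 8·1 = -8  (check: 578·1 + 65·(-8) = 58)
  q = 1: r = 7, s = 0 − 1·1 = -1, t = 1 − 1·(-8) = 9  (check: 578·(-1) + 65·9 = 7)
  q = 8: r = 2, s = 1 − 8·(-1) = 9, t = -8 − 8·9 = -80  (check: 578·9 + 65·(-80) = 2)
  q = 3: r = 1, s = -1 − 3·9 = -28, t = 9 − 3·(-80) = 249  (check: 578·(-28) + 65·249 = 1)
The row with r = 1 (the gcd) gives the Bezout coefficients s = -28, t = 249.
Result: 578 · (-28) + 65 · (249) = 1.

gcd(578, 65) = 1; s = -28, t = 249 (check: 578·(-28) + 65·249 = 1).
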